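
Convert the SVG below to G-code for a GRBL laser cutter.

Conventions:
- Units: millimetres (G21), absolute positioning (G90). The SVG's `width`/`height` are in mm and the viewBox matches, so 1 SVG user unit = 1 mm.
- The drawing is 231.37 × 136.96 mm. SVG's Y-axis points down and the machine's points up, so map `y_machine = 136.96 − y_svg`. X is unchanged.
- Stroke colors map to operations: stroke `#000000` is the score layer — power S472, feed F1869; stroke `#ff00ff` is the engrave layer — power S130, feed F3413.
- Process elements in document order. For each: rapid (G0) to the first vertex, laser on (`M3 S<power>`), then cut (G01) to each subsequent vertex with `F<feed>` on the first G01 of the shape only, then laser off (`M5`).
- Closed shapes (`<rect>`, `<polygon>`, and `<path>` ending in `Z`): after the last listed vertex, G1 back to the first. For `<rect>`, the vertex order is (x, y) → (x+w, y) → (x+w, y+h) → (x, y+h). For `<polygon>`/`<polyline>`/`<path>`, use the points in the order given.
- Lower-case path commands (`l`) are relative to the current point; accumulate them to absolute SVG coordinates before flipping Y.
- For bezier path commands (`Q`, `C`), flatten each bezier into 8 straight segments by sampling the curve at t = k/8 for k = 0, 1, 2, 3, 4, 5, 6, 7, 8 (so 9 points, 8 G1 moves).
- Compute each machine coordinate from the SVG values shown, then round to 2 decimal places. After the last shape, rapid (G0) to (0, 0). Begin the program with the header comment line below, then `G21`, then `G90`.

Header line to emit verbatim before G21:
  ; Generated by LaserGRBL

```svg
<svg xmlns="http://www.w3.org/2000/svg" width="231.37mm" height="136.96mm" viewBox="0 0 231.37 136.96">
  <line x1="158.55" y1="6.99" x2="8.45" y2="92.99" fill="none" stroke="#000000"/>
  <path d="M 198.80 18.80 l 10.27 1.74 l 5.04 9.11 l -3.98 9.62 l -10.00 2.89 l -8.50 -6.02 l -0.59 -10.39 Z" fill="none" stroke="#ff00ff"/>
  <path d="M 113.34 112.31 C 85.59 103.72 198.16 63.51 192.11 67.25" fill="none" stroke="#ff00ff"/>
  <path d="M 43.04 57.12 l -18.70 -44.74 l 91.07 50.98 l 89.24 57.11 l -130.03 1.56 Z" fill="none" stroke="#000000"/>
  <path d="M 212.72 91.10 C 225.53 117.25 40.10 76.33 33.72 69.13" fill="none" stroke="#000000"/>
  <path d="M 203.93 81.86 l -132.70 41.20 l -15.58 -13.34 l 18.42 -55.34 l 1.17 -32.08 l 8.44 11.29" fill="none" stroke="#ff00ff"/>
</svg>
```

; Generated by LaserGRBL
G21
G90
G0 X158.55 Y129.97
M3 S472
G01 X8.45 Y43.97 F1869
M5
G0 X198.80 Y118.16
M3 S130
G01 X209.07 Y116.42 F3413
G01 X214.11 Y107.31
G01 X210.13 Y97.69
G01 X200.13 Y94.80
G01 X191.63 Y100.82
G01 X191.04 Y111.21
G01 X198.80 Y118.16
M5
G0 X113.34 Y24.65
M3 S130
G01 X109.01 Y29.21 F3413
G01 X114.79 Y35.84
G01 X127.66 Y43.67
G01 X144.59 Y51.80
G01 X162.53 Y59.36
G01 X178.45 Y65.46
G01 X189.32 Y69.20
G01 X192.11 Y69.71
M5
G0 X43.04 Y79.84
M3 S472
G01 X24.34 Y124.58 F1869
G01 X115.41 Y73.60
G01 X204.65 Y16.49
G01 X74.62 Y14.93
G01 X43.04 Y79.84
M5
G0 X212.72 Y45.86
M3 S472
G01 X208.97 Y39.00 F1869
G01 X191.05 Y37.25
G01 X163.39 Y39.42
G01 X130.42 Y44.34
G01 X96.54 Y50.82
G01 X66.18 Y57.68
G01 X43.77 Y63.75
G01 X33.72 Y67.83
M5
G0 X203.93 Y55.10
M3 S130
G01 X71.23 Y13.90 F3413
G01 X55.65 Y27.24
G01 X74.07 Y82.58
G01 X75.24 Y114.66
G01 X83.68 Y103.37
M5
G0 X0.00 Y0.00

viewBox `0 0 231.37 136.96` with mm width/height → 1 unit = 1 mm. Flip: y_m = 136.96 − y_svg.

**Shape 1** — `<line>` line segment, stroke `#000000` → score (S472, F1869). Machine vertices: (158.55,129.97) → (8.45,43.97). Open path.

**Shape 2** — `<path>` regular polygon, stroke `#ff00ff` → engrave (S130, F3413). Machine vertices: (198.80,118.16) → (209.07,116.42) → (214.11,107.31) → (210.13,97.69) → (200.13,94.80) → (191.63,100.82) → (191.04,111.21) → (198.80,118.16). Closed: final G1 returns to the first vertex.

**Shape 3** — `<path>` cubic bezier, stroke `#ff00ff` → engrave (S130, F3413). Control points (SVG): P0=(113.34,112.31), P1=(85.59,103.72), P2=(198.16,63.51), P3=(192.11,67.25); sampled at t=k/8. Machine vertices: (113.34,24.65) → (109.01,29.21) → (114.79,35.84) → (127.66,43.67) → (144.59,51.80) → (162.53,59.36) → (178.45,65.46) → (189.32,69.20) → (192.11,69.71). Open path.

**Shape 4** — `<path>` closed polygon, stroke `#000000` → score (S472, F1869). Machine vertices: (43.04,79.84) → (24.34,124.58) → (115.41,73.60) → (204.65,16.49) → (74.62,14.93) → (43.04,79.84). Closed: final G1 returns to the first vertex.

**Shape 5** — `<path>` cubic bezier, stroke `#000000` → score (S472, F1869). Control points (SVG): P0=(212.72,91.10), P1=(225.53,117.25), P2=(40.10,76.33), P3=(33.72,69.13); sampled at t=k/8. Machine vertices: (212.72,45.86) → (208.97,39.00) → (191.05,37.25) → (163.39,39.42) → (130.42,44.34) → (96.54,50.82) → (66.18,57.68) → (43.77,63.75) → (33.72,67.83). Open path.

**Shape 6** — `<path>` open polyline, stroke `#ff00ff` → engrave (S130, F3413). Machine vertices: (203.93,55.10) → (71.23,13.90) → (55.65,27.24) → (74.07,82.58) → (75.24,114.66) → (83.68,103.37). Open path.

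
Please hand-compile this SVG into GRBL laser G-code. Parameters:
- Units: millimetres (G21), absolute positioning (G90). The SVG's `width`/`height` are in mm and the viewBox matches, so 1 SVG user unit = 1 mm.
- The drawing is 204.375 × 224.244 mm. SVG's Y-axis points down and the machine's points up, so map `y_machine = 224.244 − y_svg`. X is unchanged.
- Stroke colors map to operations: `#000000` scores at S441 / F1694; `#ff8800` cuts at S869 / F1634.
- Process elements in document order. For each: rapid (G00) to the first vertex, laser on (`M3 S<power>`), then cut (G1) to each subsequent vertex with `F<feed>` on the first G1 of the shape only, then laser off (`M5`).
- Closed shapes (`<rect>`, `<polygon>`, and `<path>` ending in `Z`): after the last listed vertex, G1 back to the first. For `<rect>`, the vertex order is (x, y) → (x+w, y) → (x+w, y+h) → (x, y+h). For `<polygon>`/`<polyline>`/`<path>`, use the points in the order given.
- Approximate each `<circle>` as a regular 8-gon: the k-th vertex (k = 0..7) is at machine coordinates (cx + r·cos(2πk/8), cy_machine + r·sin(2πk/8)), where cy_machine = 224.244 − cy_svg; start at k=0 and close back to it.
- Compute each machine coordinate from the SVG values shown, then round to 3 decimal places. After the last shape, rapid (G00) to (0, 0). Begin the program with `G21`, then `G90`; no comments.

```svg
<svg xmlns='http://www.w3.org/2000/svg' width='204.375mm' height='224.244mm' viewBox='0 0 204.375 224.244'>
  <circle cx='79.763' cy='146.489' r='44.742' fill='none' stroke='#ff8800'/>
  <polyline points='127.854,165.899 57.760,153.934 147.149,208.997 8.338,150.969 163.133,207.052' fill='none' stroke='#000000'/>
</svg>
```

G21
G90
G00 X124.505 Y77.755
M3 S869
G1 X111.400 Y109.392 F1634
G1 X79.763 Y122.497
G1 X48.126 Y109.392
G1 X35.021 Y77.755
G1 X48.126 Y46.118
G1 X79.763 Y33.013
G1 X111.400 Y46.118
G1 X124.505 Y77.755
M5
G00 X127.854 Y58.345
M3 S441
G1 X57.760 Y70.310 F1694
G1 X147.149 Y15.247
G1 X8.338 Y73.275
G1 X163.133 Y17.192
M5
G00 X0.000 Y0.000

viewBox `0 0 204.375 224.244` with mm width/height → 1 unit = 1 mm. Flip: y_m = 224.244 − y_svg.

**Shape 1** — `<circle>` circle, stroke `#ff8800` → cut (S869, F1634). Machine vertices: (124.505,77.755) → (111.400,109.392) → (79.763,122.497) → (48.126,109.392) → (35.021,77.755) → (48.126,46.118) → (79.763,33.013) → (111.400,46.118) → (124.505,77.755). Closed: final G1 returns to the first vertex.

**Shape 2** — `<polyline>` open polyline, stroke `#000000` → score (S441, F1694). Machine vertices: (127.854,58.345) → (57.760,70.310) → (147.149,15.247) → (8.338,73.275) → (163.133,17.192). Open path.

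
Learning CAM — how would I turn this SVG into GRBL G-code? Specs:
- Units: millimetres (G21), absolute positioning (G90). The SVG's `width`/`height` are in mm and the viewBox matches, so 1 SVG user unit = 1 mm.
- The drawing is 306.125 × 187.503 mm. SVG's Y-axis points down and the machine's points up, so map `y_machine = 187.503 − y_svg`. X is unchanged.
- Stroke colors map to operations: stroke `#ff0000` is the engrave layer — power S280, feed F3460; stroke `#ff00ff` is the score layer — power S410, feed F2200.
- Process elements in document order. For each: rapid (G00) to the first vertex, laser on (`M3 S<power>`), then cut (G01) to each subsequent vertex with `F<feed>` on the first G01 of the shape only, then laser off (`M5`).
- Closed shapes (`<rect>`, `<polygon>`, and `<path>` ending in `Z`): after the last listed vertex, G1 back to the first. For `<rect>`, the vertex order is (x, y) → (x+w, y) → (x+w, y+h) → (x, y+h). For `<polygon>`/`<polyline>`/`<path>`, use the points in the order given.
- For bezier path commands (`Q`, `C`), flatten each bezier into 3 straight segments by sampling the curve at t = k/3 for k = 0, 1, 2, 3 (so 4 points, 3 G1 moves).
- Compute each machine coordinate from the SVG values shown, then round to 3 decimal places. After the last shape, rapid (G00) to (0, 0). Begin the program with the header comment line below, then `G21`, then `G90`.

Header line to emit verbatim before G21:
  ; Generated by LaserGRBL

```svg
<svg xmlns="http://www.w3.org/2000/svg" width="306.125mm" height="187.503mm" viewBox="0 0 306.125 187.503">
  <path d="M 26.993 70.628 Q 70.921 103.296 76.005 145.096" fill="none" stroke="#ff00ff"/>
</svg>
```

; Generated by LaserGRBL
G21
G90
G00 X26.993 Y116.875
M3 S410
G01 X51.962 Y94.082 F2200
G01 X68.300 Y69.259
G01 X76.005 Y42.407
M5
G00 X0.000 Y0.000

viewBox `0 0 306.125 187.503` with mm width/height → 1 unit = 1 mm. Flip: y_m = 187.503 − y_svg.

**Shape 1** — `<path>` quadratic bezier, stroke `#ff00ff` → score (S410, F2200). Control points (SVG): P0=(26.993,70.628), P1=(70.921,103.296), P2=(76.005,145.096); sampled at t=k/3. Machine vertices: (26.993,116.875) → (51.962,94.082) → (68.300,69.259) → (76.005,42.407). Open path.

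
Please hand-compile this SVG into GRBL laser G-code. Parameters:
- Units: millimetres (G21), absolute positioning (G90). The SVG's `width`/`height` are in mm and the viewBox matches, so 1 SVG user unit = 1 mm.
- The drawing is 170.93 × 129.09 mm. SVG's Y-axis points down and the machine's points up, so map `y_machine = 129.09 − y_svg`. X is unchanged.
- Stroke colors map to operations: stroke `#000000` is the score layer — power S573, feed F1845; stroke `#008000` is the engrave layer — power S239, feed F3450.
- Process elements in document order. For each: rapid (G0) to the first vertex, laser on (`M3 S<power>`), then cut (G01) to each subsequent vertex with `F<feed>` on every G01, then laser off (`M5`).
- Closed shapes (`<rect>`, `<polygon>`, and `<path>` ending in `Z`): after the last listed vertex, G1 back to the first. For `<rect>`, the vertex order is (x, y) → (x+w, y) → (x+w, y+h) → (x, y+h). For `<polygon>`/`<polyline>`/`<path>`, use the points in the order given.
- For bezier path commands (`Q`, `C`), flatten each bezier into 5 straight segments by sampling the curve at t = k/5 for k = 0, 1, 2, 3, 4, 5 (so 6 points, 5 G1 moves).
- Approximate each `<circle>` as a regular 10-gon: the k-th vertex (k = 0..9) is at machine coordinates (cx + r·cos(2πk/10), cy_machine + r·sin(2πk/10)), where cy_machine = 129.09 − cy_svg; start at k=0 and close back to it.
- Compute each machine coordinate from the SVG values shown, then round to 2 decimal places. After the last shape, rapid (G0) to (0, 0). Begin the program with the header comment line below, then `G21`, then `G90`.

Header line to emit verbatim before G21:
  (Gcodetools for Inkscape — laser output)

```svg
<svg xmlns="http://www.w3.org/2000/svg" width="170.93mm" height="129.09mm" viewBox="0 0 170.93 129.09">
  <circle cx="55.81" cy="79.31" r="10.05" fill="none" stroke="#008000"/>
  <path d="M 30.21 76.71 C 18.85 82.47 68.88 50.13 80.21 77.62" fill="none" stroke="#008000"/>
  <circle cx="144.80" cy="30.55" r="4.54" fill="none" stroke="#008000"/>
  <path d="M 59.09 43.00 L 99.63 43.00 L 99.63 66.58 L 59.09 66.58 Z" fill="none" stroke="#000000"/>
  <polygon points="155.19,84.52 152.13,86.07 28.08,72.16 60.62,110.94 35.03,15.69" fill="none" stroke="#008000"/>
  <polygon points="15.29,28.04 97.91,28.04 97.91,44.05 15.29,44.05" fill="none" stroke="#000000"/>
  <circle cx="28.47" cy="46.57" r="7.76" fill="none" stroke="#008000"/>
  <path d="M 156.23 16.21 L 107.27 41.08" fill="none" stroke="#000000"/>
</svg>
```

1 u = 1 mm; y_m = 129.09 − y.

[1] `<circle>` circle, #008000→engrave S239 F3450: (65.86,49.78) → (63.94,55.69) → (58.92,59.34) → (52.70,59.34) → (47.68,55.69) → (45.76,49.78) → (47.68,43.87) → (52.70,40.22) → (58.92,40.22) → (63.94,43.87) → (65.86,49.78) (closed)

[2] `<path>` cubic bezier, #008000→engrave S239 F3450: (30.21,52.38) → (29.96,52.71) → (39.64,57.49) → (54.44,62.01) → (69.57,61.57) → (80.21,51.47)

[3] `<circle>` circle, #008000→engrave S239 F3450: (149.34,98.54) → (148.47,101.21) → (146.20,102.86) → (143.40,102.86) → (141.13,101.21) → (140.26,98.54) → (141.13,95.87) → (143.40,94.22) → (146.20,94.22) → (148.47,95.87) → (149.34,98.54) (closed)

[4] `<path>` rectangle, #000000→score S573 F1845: (59.09,86.09) → (99.63,86.09) → (99.63,62.51) → (59.09,62.51) → (59.09,86.09) (closed)

[5] `<polygon>` closed polygon, #008000→engrave S239 F3450: (155.19,44.57) → (152.13,43.02) → (28.08,56.93) → (60.62,18.15) → (35.03,113.40) → (155.19,44.57) (closed)

[6] `<polygon>` rectangle, #000000→score S573 F1845: (15.29,101.05) → (97.91,101.05) → (97.91,85.04) → (15.29,85.04) → (15.29,101.05) (closed)

[7] `<circle>` circle, #008000→engrave S239 F3450: (36.23,82.52) → (34.75,87.08) → (30.87,89.90) → (26.07,89.90) → (22.19,87.08) → (20.71,82.52) → (22.19,77.96) → (26.07,75.14) → (30.87,75.14) → (34.75,77.96) → (36.23,82.52) (closed)

[8] `<path>` line segment, #000000→score S573 F1845: (156.23,112.88) → (107.27,88.01)

(Gcodetools for Inkscape — laser output)
G21
G90
G0 X65.86 Y49.78
M3 S239
G01 X63.94 Y55.69 F3450
G01 X58.92 Y59.34 F3450
G01 X52.70 Y59.34 F3450
G01 X47.68 Y55.69 F3450
G01 X45.76 Y49.78 F3450
G01 X47.68 Y43.87 F3450
G01 X52.70 Y40.22 F3450
G01 X58.92 Y40.22 F3450
G01 X63.94 Y43.87 F3450
G01 X65.86 Y49.78 F3450
M5
G0 X30.21 Y52.38
M3 S239
G01 X29.96 Y52.71 F3450
G01 X39.64 Y57.49 F3450
G01 X54.44 Y62.01 F3450
G01 X69.57 Y61.57 F3450
G01 X80.21 Y51.47 F3450
M5
G0 X149.34 Y98.54
M3 S239
G01 X148.47 Y101.21 F3450
G01 X146.20 Y102.86 F3450
G01 X143.40 Y102.86 F3450
G01 X141.13 Y101.21 F3450
G01 X140.26 Y98.54 F3450
G01 X141.13 Y95.87 F3450
G01 X143.40 Y94.22 F3450
G01 X146.20 Y94.22 F3450
G01 X148.47 Y95.87 F3450
G01 X149.34 Y98.54 F3450
M5
G0 X59.09 Y86.09
M3 S573
G01 X99.63 Y86.09 F1845
G01 X99.63 Y62.51 F1845
G01 X59.09 Y62.51 F1845
G01 X59.09 Y86.09 F1845
M5
G0 X155.19 Y44.57
M3 S239
G01 X152.13 Y43.02 F3450
G01 X28.08 Y56.93 F3450
G01 X60.62 Y18.15 F3450
G01 X35.03 Y113.40 F3450
G01 X155.19 Y44.57 F3450
M5
G0 X15.29 Y101.05
M3 S573
G01 X97.91 Y101.05 F1845
G01 X97.91 Y85.04 F1845
G01 X15.29 Y85.04 F1845
G01 X15.29 Y101.05 F1845
M5
G0 X36.23 Y82.52
M3 S239
G01 X34.75 Y87.08 F3450
G01 X30.87 Y89.90 F3450
G01 X26.07 Y89.90 F3450
G01 X22.19 Y87.08 F3450
G01 X20.71 Y82.52 F3450
G01 X22.19 Y77.96 F3450
G01 X26.07 Y75.14 F3450
G01 X30.87 Y75.14 F3450
G01 X34.75 Y77.96 F3450
G01 X36.23 Y82.52 F3450
M5
G0 X156.23 Y112.88
M3 S573
G01 X107.27 Y88.01 F1845
M5
G0 X0.00 Y0.00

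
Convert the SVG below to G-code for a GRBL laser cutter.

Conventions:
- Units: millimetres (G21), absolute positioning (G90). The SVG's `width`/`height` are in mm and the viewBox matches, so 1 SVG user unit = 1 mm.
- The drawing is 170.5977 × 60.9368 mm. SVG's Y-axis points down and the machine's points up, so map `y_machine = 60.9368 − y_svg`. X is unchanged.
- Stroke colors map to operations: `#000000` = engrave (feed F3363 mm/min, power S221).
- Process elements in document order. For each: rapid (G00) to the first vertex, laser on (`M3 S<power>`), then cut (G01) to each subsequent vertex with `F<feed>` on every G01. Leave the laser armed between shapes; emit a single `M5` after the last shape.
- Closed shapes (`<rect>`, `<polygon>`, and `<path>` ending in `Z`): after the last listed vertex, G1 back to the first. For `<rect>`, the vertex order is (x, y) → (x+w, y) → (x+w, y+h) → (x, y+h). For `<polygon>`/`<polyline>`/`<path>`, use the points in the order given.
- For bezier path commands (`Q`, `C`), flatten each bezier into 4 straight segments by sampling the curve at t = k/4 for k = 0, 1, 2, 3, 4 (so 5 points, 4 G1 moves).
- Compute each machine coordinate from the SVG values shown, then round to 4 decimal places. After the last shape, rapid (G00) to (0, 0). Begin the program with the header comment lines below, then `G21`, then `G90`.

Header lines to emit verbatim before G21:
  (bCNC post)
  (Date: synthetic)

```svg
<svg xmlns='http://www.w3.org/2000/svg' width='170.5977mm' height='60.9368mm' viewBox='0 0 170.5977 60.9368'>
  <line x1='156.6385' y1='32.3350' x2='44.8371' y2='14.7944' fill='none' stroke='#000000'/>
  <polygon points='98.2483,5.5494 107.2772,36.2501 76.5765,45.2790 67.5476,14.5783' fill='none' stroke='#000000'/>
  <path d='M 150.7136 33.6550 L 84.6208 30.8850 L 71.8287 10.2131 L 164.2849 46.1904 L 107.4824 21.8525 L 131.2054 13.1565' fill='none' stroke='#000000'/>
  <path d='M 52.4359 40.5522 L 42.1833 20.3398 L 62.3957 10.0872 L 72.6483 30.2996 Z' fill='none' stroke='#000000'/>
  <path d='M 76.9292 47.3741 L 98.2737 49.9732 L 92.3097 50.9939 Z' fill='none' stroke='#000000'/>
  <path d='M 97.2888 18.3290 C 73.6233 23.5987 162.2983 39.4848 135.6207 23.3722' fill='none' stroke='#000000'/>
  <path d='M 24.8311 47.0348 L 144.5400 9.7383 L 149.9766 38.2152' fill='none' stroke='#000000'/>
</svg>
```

(bCNC post)
(Date: synthetic)
G21
G90
G00 X156.6385 Y28.6018
M3 S221
G01 X44.8371 Y46.1424 F3363
G00 X98.2483 Y55.3874
M3 S221
G01 X107.2772 Y24.6867 F3363
G01 X76.5765 Y15.6578 F3363
G01 X67.5476 Y46.3585 F3363
G01 X98.2483 Y55.3874 F3363
G00 X150.7136 Y27.2818
M3 S221
G01 X84.6208 Y30.0518 F3363
G01 X71.8287 Y50.7237 F3363
G01 X164.2849 Y14.7464 F3363
G01 X107.4824 Y39.0843 F3363
G01 X131.2054 Y47.7803 F3363
G00 X52.4359 Y20.3846
M3 S221
G01 X42.1833 Y40.5970 F3363
G01 X62.3957 Y50.8496 F3363
G01 X72.6483 Y30.6372 F3363
G01 X52.4359 Y20.3846 F3363
G00 X76.9292 Y13.5627
M3 S221
G01 X98.2737 Y10.9636 F3363
G01 X92.3097 Y9.9429 F3363
G01 X76.9292 Y13.5627 F3363
G00 X97.2888 Y42.6078
M3 S221
G01 X97.0458 Y37.3308 F3363
G01 X117.5843 Y32.0678 F3363
G01 X137.5580 Y30.8140 F3363
G01 X135.6207 Y37.5646 F3363
G00 X24.8311 Y13.9020
M3 S221
G01 X144.5400 Y51.1985 F3363
G01 X149.9766 Y22.7216 F3363
M5
G00 X0.0000 Y0.0000

viewBox `0 0 170.5977 60.9368` with mm width/height → 1 unit = 1 mm. Flip: y_m = 60.9368 − y_svg.

**Shape 1** — `<line>` line segment, stroke `#000000` → engrave (S221, F3363). Machine vertices: (156.6385,28.6018) → (44.8371,46.1424). Open path.

**Shape 2** — `<polygon>` regular polygon, stroke `#000000` → engrave (S221, F3363). Machine vertices: (98.2483,55.3874) → (107.2772,24.6867) → (76.5765,15.6578) → (67.5476,46.3585) → (98.2483,55.3874). Closed: final G1 returns to the first vertex.

**Shape 3** — `<path>` open polyline, stroke `#000000` → engrave (S221, F3363). Machine vertices: (150.7136,27.2818) → (84.6208,30.0518) → (71.8287,50.7237) → (164.2849,14.7464) → (107.4824,39.0843) → (131.2054,47.7803). Open path.

**Shape 4** — `<path>` regular polygon, stroke `#000000` → engrave (S221, F3363). Machine vertices: (52.4359,20.3846) → (42.1833,40.5970) → (62.3957,50.8496) → (72.6483,30.6372) → (52.4359,20.3846). Closed: final G1 returns to the first vertex.

**Shape 5** — `<path>` closed polygon, stroke `#000000` → engrave (S221, F3363). Machine vertices: (76.9292,13.5627) → (98.2737,10.9636) → (92.3097,9.9429) → (76.9292,13.5627). Closed: final G1 returns to the first vertex.

**Shape 6** — `<path>` cubic bezier, stroke `#000000` → engrave (S221, F3363). Control points (SVG): P0=(97.2888,18.3290), P1=(73.6233,23.5987), P2=(162.2983,39.4848), P3=(135.6207,23.3722); sampled at t=k/4. Machine vertices: (97.2888,42.6078) → (97.0458,37.3308) → (117.5843,32.0678) → (137.5580,30.8140) → (135.6207,37.5646). Open path.

**Shape 7** — `<path>` open polyline, stroke `#000000` → engrave (S221, F3363). Machine vertices: (24.8311,13.9020) → (144.5400,51.1985) → (149.9766,22.7216). Open path.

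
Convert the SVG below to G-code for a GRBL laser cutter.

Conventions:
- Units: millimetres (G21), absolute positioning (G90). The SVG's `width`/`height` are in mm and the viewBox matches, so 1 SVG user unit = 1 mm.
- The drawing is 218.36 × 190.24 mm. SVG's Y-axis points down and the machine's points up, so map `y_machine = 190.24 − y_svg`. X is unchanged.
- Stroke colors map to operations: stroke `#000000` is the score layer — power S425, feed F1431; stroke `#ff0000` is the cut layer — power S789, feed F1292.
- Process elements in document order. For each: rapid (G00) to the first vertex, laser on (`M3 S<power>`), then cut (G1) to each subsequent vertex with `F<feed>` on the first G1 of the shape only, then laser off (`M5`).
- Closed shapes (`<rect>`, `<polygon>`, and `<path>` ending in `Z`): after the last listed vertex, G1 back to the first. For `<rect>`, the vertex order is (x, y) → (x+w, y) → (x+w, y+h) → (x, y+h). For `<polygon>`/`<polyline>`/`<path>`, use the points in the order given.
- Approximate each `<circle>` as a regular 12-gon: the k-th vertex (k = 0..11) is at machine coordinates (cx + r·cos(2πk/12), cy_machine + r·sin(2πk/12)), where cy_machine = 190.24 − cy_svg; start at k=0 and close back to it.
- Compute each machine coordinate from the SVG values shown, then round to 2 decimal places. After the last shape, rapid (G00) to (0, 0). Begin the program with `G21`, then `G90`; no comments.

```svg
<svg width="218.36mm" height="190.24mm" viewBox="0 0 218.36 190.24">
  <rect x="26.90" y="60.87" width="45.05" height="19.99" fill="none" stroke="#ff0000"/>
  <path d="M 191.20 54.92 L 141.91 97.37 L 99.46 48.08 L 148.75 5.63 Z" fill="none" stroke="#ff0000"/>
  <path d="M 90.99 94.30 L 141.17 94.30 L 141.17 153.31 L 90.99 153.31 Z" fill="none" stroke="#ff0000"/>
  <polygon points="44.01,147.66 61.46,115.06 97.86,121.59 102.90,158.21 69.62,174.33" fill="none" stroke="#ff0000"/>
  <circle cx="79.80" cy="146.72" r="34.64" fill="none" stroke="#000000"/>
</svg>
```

Since the viewBox matches the mm dimensions, user units are millimetres directly. The only transform is the Y-flip y_m = 190.24 − y_svg.

Shape 1 is a rectangle drawn with `<rect>`. Its stroke #ff0000 means cut at S789, F1292. After flipping Y the toolpath is (26.90,129.37) → (71.95,129.37) → (71.95,109.38) → (26.90,109.38) → (26.90,129.37), returning to the start.

Shape 2 is a regular polygon drawn with `<path>`. Its stroke #ff0000 means cut at S789, F1292. After flipping Y the toolpath is (191.20,135.32) → (141.91,92.87) → (99.46,142.16) → (148.75,184.61) → (191.20,135.32), returning to the start.

Shape 3 is a rectangle drawn with `<path>`. Its stroke #ff0000 means cut at S789, F1292. After flipping Y the toolpath is (90.99,95.94) → (141.17,95.94) → (141.17,36.93) → (90.99,36.93) → (90.99,95.94), returning to the start.

Shape 4 is a regular polygon drawn with `<polygon>`. Its stroke #ff0000 means cut at S789, F1292. After flipping Y the toolpath is (44.01,42.58) → (61.46,75.18) → (97.86,68.65) → (102.90,32.03) → (69.62,15.91) → (44.01,42.58), returning to the start.

Shape 5 is a circle drawn with `<circle>`. Its stroke #000000 means score at S425, F1431. After flipping Y the toolpath is (114.44,43.52) → (109.80,60.84) → (97.12,73.52) → (79.80,78.16) → (62.48,73.52) → (49.80,60.84) → (45.16,43.52) → (49.80,26.20) → (62.48,13.52) → (79.80,8.88) → (97.12,13.52) → (109.80,26.20) → (114.44,43.52), returning to the start.

G21
G90
G00 X26.90 Y129.37
M3 S789
G1 X71.95 Y129.37 F1292
G1 X71.95 Y109.38
G1 X26.90 Y109.38
G1 X26.90 Y129.37
M5
G00 X191.20 Y135.32
M3 S789
G1 X141.91 Y92.87 F1292
G1 X99.46 Y142.16
G1 X148.75 Y184.61
G1 X191.20 Y135.32
M5
G00 X90.99 Y95.94
M3 S789
G1 X141.17 Y95.94 F1292
G1 X141.17 Y36.93
G1 X90.99 Y36.93
G1 X90.99 Y95.94
M5
G00 X44.01 Y42.58
M3 S789
G1 X61.46 Y75.18 F1292
G1 X97.86 Y68.65
G1 X102.90 Y32.03
G1 X69.62 Y15.91
G1 X44.01 Y42.58
M5
G00 X114.44 Y43.52
M3 S425
G1 X109.80 Y60.84 F1431
G1 X97.12 Y73.52
G1 X79.80 Y78.16
G1 X62.48 Y73.52
G1 X49.80 Y60.84
G1 X45.16 Y43.52
G1 X49.80 Y26.20
G1 X62.48 Y13.52
G1 X79.80 Y8.88
G1 X97.12 Y13.52
G1 X109.80 Y26.20
G1 X114.44 Y43.52
M5
G00 X0.00 Y0.00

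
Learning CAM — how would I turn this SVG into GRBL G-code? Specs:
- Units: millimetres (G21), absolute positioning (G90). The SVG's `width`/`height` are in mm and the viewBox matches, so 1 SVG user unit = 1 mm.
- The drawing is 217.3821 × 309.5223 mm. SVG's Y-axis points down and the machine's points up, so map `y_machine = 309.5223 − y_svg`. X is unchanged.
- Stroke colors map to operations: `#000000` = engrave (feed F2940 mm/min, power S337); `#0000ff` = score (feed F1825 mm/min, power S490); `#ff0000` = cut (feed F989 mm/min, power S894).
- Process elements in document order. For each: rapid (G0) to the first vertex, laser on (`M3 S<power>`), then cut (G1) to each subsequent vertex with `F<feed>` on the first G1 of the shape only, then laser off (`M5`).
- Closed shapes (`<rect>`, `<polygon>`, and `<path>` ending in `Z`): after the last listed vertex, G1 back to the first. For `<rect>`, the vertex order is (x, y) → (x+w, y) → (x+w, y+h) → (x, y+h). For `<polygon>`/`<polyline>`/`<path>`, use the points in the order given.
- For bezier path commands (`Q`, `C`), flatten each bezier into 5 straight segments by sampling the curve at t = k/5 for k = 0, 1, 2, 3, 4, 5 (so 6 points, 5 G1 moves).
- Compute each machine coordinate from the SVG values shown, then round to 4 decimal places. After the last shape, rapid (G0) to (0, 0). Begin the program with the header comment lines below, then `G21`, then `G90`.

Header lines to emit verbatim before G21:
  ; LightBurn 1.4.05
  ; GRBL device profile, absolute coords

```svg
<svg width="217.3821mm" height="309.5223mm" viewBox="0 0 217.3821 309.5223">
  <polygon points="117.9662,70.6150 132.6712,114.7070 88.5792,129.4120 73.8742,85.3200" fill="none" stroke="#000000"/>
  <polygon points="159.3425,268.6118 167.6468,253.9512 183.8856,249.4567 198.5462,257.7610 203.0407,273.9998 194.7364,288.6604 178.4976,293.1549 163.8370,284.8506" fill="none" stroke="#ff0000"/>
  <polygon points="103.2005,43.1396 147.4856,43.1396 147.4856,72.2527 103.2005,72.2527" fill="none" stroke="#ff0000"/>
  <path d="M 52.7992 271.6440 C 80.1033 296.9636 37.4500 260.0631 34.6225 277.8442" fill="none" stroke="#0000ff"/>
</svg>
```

1 u = 1 mm; y_m = 309.5223 − y.

[1] `<polygon>` regular polygon, #000000→engrave S337 F2940: (117.9662,238.9073) → (132.6712,194.8153) → (88.5792,180.1103) → (73.8742,224.2023) → (117.9662,238.9073) (closed)

[2] `<polygon>` regular polygon, #ff0000→cut S894 F989: (159.3425,40.9105) → (167.6468,55.5711) → (183.8856,60.0656) → (198.5462,51.7613) → (203.0407,35.5225) → (194.7364,20.8619) → (178.4976,16.3674) → (163.8370,24.6717) → (159.3425,40.9105) (closed)

[3] `<polygon>` rectangle, #ff0000→cut S894 F989: (103.2005,266.3827) → (147.4856,266.3827) → (147.4856,237.2696) → (103.2005,237.2696) → (103.2005,266.3827) (closed)

[4] `<path>` cubic bezier, #0000ff→score S490 F1825: (52.7992,37.8783) → (61.6650,29.2177) → (59.0107,29.8787) → (50.1058,34.2500) → (40.2198,36.7202) → (34.6225,31.6781)

; LightBurn 1.4.05
; GRBL device profile, absolute coords
G21
G90
G0 X117.9662 Y238.9073
M3 S337
G1 X132.6712 Y194.8153 F2940
G1 X88.5792 Y180.1103
G1 X73.8742 Y224.2023
G1 X117.9662 Y238.9073
M5
G0 X159.3425 Y40.9105
M3 S894
G1 X167.6468 Y55.5711 F989
G1 X183.8856 Y60.0656
G1 X198.5462 Y51.7613
G1 X203.0407 Y35.5225
G1 X194.7364 Y20.8619
G1 X178.4976 Y16.3674
G1 X163.8370 Y24.6717
G1 X159.3425 Y40.9105
M5
G0 X103.2005 Y266.3827
M3 S894
G1 X147.4856 Y266.3827 F989
G1 X147.4856 Y237.2696
G1 X103.2005 Y237.2696
G1 X103.2005 Y266.3827
M5
G0 X52.7992 Y37.8783
M3 S490
G1 X61.6650 Y29.2177 F1825
G1 X59.0107 Y29.8787
G1 X50.1058 Y34.2500
G1 X40.2198 Y36.7202
G1 X34.6225 Y31.6781
M5
G0 X0.0000 Y0.0000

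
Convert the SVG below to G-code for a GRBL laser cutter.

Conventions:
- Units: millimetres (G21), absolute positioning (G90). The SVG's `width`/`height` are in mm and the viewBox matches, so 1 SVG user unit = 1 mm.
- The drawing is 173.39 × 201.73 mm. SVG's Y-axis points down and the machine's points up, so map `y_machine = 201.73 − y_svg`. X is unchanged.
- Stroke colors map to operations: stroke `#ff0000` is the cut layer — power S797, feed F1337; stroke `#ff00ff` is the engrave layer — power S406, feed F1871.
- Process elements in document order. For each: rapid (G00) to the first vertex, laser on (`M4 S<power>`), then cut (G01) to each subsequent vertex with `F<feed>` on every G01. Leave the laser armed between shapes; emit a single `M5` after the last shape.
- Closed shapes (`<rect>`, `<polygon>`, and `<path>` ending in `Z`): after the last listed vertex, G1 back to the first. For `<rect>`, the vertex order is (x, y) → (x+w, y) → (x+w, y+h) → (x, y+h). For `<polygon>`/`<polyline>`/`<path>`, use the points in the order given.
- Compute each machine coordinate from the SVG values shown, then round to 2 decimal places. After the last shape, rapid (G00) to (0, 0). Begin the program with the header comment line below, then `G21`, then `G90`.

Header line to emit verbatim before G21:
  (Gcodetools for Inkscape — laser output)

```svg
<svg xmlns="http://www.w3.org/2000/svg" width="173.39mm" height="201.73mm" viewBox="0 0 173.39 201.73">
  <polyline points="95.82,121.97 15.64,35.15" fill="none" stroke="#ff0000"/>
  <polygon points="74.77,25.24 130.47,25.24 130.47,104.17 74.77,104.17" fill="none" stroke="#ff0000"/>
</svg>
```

viewBox `0 0 173.39 201.73` with mm width/height → 1 unit = 1 mm. Flip: y_m = 201.73 − y_svg.

**Shape 1** — `<polyline>` line segment, stroke `#ff0000` → cut (S797, F1337). Machine vertices: (95.82,79.76) → (15.64,166.58). Open path.

**Shape 2** — `<polygon>` rectangle, stroke `#ff0000` → cut (S797, F1337). Machine vertices: (74.77,176.49) → (130.47,176.49) → (130.47,97.56) → (74.77,97.56) → (74.77,176.49). Closed: final G1 returns to the first vertex.

(Gcodetools for Inkscape — laser output)
G21
G90
G00 X95.82 Y79.76
M4 S797
G01 X15.64 Y166.58 F1337
G00 X74.77 Y176.49
M4 S797
G01 X130.47 Y176.49 F1337
G01 X130.47 Y97.56 F1337
G01 X74.77 Y97.56 F1337
G01 X74.77 Y176.49 F1337
M5
G00 X0.00 Y0.00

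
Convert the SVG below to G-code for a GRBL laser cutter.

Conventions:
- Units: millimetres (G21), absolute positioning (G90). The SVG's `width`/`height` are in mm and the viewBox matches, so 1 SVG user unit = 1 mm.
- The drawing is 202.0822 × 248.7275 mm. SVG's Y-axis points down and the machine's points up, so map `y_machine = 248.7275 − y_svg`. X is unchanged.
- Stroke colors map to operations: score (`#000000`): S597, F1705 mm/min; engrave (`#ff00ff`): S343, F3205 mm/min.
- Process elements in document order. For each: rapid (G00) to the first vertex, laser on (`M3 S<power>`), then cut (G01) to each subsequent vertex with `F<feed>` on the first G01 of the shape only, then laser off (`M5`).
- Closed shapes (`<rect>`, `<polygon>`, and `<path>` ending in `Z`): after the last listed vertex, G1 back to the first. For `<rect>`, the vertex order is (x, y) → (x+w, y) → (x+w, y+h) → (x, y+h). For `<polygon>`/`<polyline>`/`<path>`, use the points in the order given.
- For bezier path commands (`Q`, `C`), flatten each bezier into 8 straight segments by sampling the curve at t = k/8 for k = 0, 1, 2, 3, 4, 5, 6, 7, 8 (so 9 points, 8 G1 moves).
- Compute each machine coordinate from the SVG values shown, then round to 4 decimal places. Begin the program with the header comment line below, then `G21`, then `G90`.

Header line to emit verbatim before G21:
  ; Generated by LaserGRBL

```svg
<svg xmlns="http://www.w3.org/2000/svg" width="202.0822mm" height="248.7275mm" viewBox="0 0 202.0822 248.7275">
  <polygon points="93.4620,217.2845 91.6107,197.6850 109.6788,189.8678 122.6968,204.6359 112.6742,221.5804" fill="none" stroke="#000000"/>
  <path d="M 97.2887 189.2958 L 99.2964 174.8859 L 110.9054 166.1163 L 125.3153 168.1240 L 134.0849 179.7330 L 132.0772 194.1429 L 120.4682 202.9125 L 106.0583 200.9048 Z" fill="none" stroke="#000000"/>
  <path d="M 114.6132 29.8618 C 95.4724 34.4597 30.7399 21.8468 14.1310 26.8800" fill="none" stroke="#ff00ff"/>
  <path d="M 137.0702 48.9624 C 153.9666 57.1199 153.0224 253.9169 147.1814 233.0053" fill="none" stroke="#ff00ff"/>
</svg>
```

; Generated by LaserGRBL
G21
G90
G00 X93.4620 Y31.4430
M3 S597
G01 X91.6107 Y51.0425 F1705
G01 X109.6788 Y58.8597
G01 X122.6968 Y44.0916
G01 X112.6742 Y27.1471
G01 X93.4620 Y31.4430
M5
G00 X97.2887 Y59.4317
M3 S597
G01 X99.2964 Y73.8416 F1705
G01 X110.9054 Y82.6112
G01 X125.3153 Y80.6035
G01 X134.0849 Y68.9945
G01 X132.0772 Y54.5846
G01 X120.4682 Y45.8150
G01 X106.0583 Y47.8227
G01 X97.2887 Y59.4317
M5
G00 X114.6132 Y218.8657
M3 S343
G01 X105.4813 Y217.8802 F3205
G01 X93.1735 Y218.0997
G01 X78.7878 Y219.1157
G01 X63.4226 Y220.5198
G01 X48.1761 Y221.9036
G01 X34.1465 Y222.8584
G01 X22.4321 Y222.9759
G01 X14.1310 Y221.8475
M5
G00 X137.0702 Y199.7651
M3 S343
G01 X142.5954 Y188.6572 F3205
G01 X146.5996 Y164.6263
G01 X149.2347 Y132.4341
G01 X150.6523 Y96.8427
G01 X151.0041 Y62.6140
G01 X150.4418 Y34.5097
G01 X149.1170 Y17.2918
G01 X147.1814 Y15.7222
M5

Since the viewBox matches the mm dimensions, user units are millimetres directly. The only transform is the Y-flip y_m = 248.7275 − y_svg.

Shape 1 is a regular polygon drawn with `<polygon>`. Its stroke #000000 means score at S597, F1705. After flipping Y the toolpath is (93.4620,31.4430) → (91.6107,51.0425) → (109.6788,58.8597) → (122.6968,44.0916) → (112.6742,27.1471) → (93.4620,31.4430), returning to the start.

Shape 2 is a regular polygon drawn with `<path>`. Its stroke #000000 means score at S597, F1705. After flipping Y the toolpath is (97.2887,59.4317) → (99.2964,73.8416) → (110.9054,82.6112) → (125.3153,80.6035) → (134.0849,68.9945) → (132.0772,54.5846) → (120.4682,45.8150) → (106.0583,47.8227) → (97.2887,59.4317), returning to the start.

Shape 3 is a cubic bezier drawn with `<path>`. Its stroke #ff00ff means engrave at S343, F3205. After flipping Y the toolpath is (114.6132,218.8657) → (105.4813,217.8802) → (93.1735,218.0997) → (78.7878,219.1157) → (63.4226,220.5198) → (48.1761,221.9036) → (34.1465,222.8584) → (22.4321,222.9759) → (14.1310,221.8475).

Shape 4 is a cubic bezier drawn with `<path>`. Its stroke #ff00ff means engrave at S343, F3205. After flipping Y the toolpath is (137.0702,199.7651) → (142.5954,188.6572) → (146.5996,164.6263) → (149.2347,132.4341) → (150.6523,96.8427) → (151.0041,62.6140) → (150.4418,34.5097) → (149.1170,17.2918) → (147.1814,15.7222).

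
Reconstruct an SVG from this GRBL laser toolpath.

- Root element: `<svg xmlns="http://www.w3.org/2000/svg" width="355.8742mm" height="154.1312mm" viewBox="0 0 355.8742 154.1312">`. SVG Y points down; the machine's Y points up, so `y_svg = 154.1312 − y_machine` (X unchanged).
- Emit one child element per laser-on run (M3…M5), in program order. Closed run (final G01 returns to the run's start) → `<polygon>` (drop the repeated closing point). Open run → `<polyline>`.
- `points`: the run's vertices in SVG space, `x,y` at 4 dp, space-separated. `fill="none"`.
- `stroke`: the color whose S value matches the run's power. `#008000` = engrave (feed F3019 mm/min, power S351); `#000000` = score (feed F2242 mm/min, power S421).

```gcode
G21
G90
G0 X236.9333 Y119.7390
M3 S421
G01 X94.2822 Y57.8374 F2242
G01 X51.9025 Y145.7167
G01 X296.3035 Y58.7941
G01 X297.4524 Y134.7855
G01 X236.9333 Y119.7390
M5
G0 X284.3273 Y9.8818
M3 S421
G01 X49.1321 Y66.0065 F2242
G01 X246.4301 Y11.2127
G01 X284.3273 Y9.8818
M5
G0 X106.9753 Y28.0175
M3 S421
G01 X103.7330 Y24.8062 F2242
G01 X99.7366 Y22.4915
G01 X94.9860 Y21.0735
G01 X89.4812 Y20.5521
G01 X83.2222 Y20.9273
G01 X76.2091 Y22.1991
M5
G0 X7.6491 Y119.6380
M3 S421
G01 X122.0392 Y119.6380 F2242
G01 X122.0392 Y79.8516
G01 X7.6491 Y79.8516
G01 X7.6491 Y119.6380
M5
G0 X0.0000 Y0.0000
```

<svg xmlns="http://www.w3.org/2000/svg" width="355.8742mm" height="154.1312mm" viewBox="0 0 355.8742 154.1312">
  <polygon points="236.9333,34.3922 94.2822,96.2938 51.9025,8.4145 296.3035,95.3371 297.4524,19.3457" fill="none" stroke="#000000"/>
  <polygon points="284.3273,144.2494 49.1321,88.1247 246.4301,142.9185" fill="none" stroke="#000000"/>
  <polyline points="106.9753,126.1137 103.7330,129.3250 99.7366,131.6397 94.9860,133.0577 89.4812,133.5791 83.2222,133.2039 76.2091,131.9321" fill="none" stroke="#000000"/>
  <polygon points="7.6491,34.4932 122.0392,34.4932 122.0392,74.2796 7.6491,74.2796" fill="none" stroke="#000000"/>
</svg>

Each laser-on run becomes one SVG element. Flip Y back into SVG space with y_svg = 154.1312 − y_machine. Every run uses S421, so all elements get stroke `#000000` (score).

Run 1: The run returns to its start, so emit a `<polygon>` with points (Y-flipped): 236.9333,34.3922 94.2822,96.2938 51.9025,8.4145 296.3035,95.3371 297.4524,19.3457.

Run 2: The run returns to its start, so emit a `<polygon>` with points (Y-flipped): 284.3273,144.2494 49.1321,88.1247 246.4301,142.9185.

Run 3: The run is open, so emit a `<polyline>` with points (Y-flipped): 106.9753,126.1137 103.7330,129.3250 99.7366,131.6397 94.9860,133.0577 89.4812,133.5791 83.2222,133.2039 76.2091,131.9321.

Run 4: The run returns to its start, so emit a `<polygon>` with points (Y-flipped): 7.6491,34.4932 122.0392,34.4932 122.0392,74.2796 7.6491,74.2796.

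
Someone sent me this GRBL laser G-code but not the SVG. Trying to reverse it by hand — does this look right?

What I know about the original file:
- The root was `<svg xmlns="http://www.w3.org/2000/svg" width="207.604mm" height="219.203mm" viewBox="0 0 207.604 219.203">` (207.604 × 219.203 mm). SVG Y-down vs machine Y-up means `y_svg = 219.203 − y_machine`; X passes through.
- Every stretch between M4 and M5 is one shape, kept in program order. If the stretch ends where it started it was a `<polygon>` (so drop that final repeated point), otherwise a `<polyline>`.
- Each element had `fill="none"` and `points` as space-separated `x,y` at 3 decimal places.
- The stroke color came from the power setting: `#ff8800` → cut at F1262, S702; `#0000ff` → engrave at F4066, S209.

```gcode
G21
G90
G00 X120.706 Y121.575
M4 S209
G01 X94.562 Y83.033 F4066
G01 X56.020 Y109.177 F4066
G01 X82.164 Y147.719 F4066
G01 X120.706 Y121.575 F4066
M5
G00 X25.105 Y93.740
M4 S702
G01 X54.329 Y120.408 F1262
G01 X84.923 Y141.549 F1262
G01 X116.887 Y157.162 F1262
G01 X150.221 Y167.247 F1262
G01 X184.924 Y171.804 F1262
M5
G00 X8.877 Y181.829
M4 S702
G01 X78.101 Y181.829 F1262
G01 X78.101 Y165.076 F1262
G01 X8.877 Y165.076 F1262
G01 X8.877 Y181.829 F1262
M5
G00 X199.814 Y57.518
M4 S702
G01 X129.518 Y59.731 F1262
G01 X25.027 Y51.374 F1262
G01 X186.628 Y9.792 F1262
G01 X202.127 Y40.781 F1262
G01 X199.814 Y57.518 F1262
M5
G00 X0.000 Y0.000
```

<svg xmlns="http://www.w3.org/2000/svg" width="207.604mm" height="219.203mm" viewBox="0 0 207.604 219.203">
  <polygon points="120.706,97.628 94.562,136.170 56.020,110.026 82.164,71.484" fill="none" stroke="#0000ff"/>
  <polyline points="25.105,125.463 54.329,98.795 84.923,77.654 116.887,62.041 150.221,51.956 184.924,47.399" fill="none" stroke="#ff8800"/>
  <polygon points="8.877,37.374 78.101,37.374 78.101,54.127 8.877,54.127" fill="none" stroke="#ff8800"/>
  <polygon points="199.814,161.685 129.518,159.472 25.027,167.829 186.628,209.411 202.127,178.422" fill="none" stroke="#ff8800"/>
</svg>

Machine Y-up, SVG Y-down with viewBox height 219.203, so y_svg = 219.203 − y_machine; X carries over.

Run 1: S209 ⇒ engrave layer `#0000ff`. The run returns to its start, so emit a `<polygon>` with points (Y-flipped): 120.706,97.628 94.562,136.170 56.020,110.026 82.164,71.484.

Run 2: power S702 maps to stroke `#ff8800` (cut). The run is open, so emit a `<polyline>` with points (Y-flipped): 25.105,125.463 54.329,98.795 84.923,77.654 116.887,62.041 150.221,51.956 184.924,47.399.

Run 3: the run's S702 means `#ff8800` (cut). The run returns to its start, so emit a `<polygon>` with points (Y-flipped): 8.877,37.374 78.101,37.374 78.101,54.127 8.877,54.127.

Run 4: the run's S702 means `#ff8800` (cut). The run returns to its start, so emit a `<polygon>` with points (Y-flipped): 199.814,161.685 129.518,159.472 25.027,167.829 186.628,209.411 202.127,178.422.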